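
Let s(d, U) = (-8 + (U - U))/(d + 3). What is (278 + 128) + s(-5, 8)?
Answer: 410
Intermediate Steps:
s(d, U) = -8/(3 + d) (s(d, U) = (-8 + 0)/(3 + d) = -8/(3 + d))
(278 + 128) + s(-5, 8) = (278 + 128) - 8/(3 - 5) = 406 - 8/(-2) = 406 - 8*(-½) = 406 + 4 = 410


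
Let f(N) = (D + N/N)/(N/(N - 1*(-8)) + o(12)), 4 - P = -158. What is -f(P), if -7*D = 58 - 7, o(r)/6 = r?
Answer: 3740/43407 ≈ 0.086161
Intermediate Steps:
o(r) = 6*r
P = 162 (P = 4 - 1*(-158) = 4 + 158 = 162)
D = -51/7 (D = -(58 - 7)/7 = -1/7*51 = -51/7 ≈ -7.2857)
f(N) = -44/(7*(72 + N/(8 + N))) (f(N) = (-51/7 + N/N)/(N/(N - 1*(-8)) + 6*12) = (-51/7 + 1)/(N/(N + 8) + 72) = -44/(7*(N/(8 + N) + 72)) = -44/(7*(72 + N/(8 + N))))
-f(P) = -44*(-8 - 1*162)/(7*(576 + 73*162)) = -44*(-8 - 162)/(7*(576 + 11826)) = -44*(-170)/(7*12402) = -1*(-3740/43407) = 3740/43407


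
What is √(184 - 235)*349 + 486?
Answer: 486 + 349*I*√51 ≈ 486.0 + 2492.4*I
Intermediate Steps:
√(184 - 235)*349 + 486 = √(-51)*349 + 486 = (I*√51)*349 + 486 = 349*I*√51 + 486 = 486 + 349*I*√51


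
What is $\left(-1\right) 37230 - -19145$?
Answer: $-18085$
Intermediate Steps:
$\left(-1\right) 37230 - -19145 = -37230 + 19145 = -18085$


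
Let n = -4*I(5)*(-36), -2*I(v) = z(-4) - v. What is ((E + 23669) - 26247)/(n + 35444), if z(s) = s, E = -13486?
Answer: -4016/9023 ≈ -0.44508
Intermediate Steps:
I(v) = 2 + v/2 (I(v) = -(-4 - v)/2 = 2 + v/2)
n = 648 (n = -4*(2 + (1/2)*5)*(-36) = -4*(2 + 5/2)*(-36) = -4*9/2*(-36) = -18*(-36) = 648)
((E + 23669) - 26247)/(n + 35444) = ((-13486 + 23669) - 26247)/(648 + 35444) = (10183 - 26247)/36092 = -16064*1/36092 = -4016/9023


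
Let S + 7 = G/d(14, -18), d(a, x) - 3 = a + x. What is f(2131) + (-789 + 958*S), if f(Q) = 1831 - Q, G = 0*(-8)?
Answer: -7795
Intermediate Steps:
d(a, x) = 3 + a + x (d(a, x) = 3 + (a + x) = 3 + a + x)
G = 0
S = -7 (S = -7 + 0/(3 + 14 - 18) = -7 + 0/(-1) = -7 + 0*(-1) = -7 + 0 = -7)
f(2131) + (-789 + 958*S) = (1831 - 1*2131) + (-789 + 958*(-7)) = (1831 - 2131) + (-789 - 6706) = -300 - 7495 = -7795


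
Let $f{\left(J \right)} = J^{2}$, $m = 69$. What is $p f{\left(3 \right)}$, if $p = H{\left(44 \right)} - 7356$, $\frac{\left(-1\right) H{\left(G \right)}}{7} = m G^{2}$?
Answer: $-8481996$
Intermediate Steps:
$H{\left(G \right)} = - 483 G^{2}$ ($H{\left(G \right)} = - 7 \cdot 69 G^{2} = - 483 G^{2}$)
$p = -942444$ ($p = - 483 \cdot 44^{2} - 7356 = \left(-483\right) 1936 - 7356 = -935088 - 7356 = -942444$)
$p f{\left(3 \right)} = - 942444 \cdot 3^{2} = \left(-942444\right) 9 = -8481996$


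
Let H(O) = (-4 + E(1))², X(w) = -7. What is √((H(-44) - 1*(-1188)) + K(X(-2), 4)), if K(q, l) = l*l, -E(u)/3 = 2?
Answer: 2*√326 ≈ 36.111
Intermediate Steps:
E(u) = -6 (E(u) = -3*2 = -6)
K(q, l) = l²
H(O) = 100 (H(O) = (-4 - 6)² = (-10)² = 100)
√((H(-44) - 1*(-1188)) + K(X(-2), 4)) = √((100 - 1*(-1188)) + 4²) = √((100 + 1188) + 16) = √(1288 + 16) = √1304 = 2*√326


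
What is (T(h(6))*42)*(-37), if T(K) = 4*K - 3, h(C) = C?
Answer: -32634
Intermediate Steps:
T(K) = -3 + 4*K
(T(h(6))*42)*(-37) = ((-3 + 4*6)*42)*(-37) = ((-3 + 24)*42)*(-37) = (21*42)*(-37) = 882*(-37) = -32634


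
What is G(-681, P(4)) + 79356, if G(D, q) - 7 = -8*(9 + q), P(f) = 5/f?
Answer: 79281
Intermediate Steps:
G(D, q) = -65 - 8*q (G(D, q) = 7 - 8*(9 + q) = 7 + (-72 - 8*q) = -65 - 8*q)
G(-681, P(4)) + 79356 = (-65 - 40/4) + 79356 = (-65 - 8*5/4) + 79356 = (-65 - 10) + 79356 = -75 + 79356 = 79281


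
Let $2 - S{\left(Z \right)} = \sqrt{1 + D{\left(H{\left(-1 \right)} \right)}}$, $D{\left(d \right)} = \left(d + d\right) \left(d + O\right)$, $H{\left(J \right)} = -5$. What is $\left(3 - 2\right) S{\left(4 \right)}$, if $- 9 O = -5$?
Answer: $2 - \frac{\sqrt{409}}{3} \approx -4.7412$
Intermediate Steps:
$O = \frac{5}{9}$ ($O = \left(- \frac{1}{9}\right) \left(-5\right) = \frac{5}{9} \approx 0.55556$)
$D{\left(d \right)} = 2 d \left(\frac{5}{9} + d\right)$ ($D{\left(d \right)} = \left(d + d\right) \left(d + \frac{5}{9}\right) = 2 d \left(\frac{5}{9} + d\right)$)
$S{\left(Z \right)} = 2 - \frac{\sqrt{409}}{3}$ ($S{\left(Z \right)} = 2 - \sqrt{1 + \frac{2}{9} \left(-5\right) \left(5 + 9 \left(-5\right)\right)} = 2 - \sqrt{1 + \frac{2}{9} \left(-5\right) \left(5 - 45\right)} = 2 - \sqrt{1 + \frac{2}{9} \left(-5\right) \left(-40\right)} = 2 - \sqrt{1 + \frac{400}{9}} = 2 - \sqrt{\frac{409}{9}} = 2 - \frac{\sqrt{409}}{3}$)
$\left(3 - 2\right) S{\left(4 \right)} = \left(3 - 2\right) \left(2 - \frac{\sqrt{409}}{3}\right) = 1 \left(2 - \frac{\sqrt{409}}{3}\right) = 2 - \frac{\sqrt{409}}{3}$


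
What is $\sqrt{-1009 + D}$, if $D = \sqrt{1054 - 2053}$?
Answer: $\sqrt{-1009 + 3 i \sqrt{111}} \approx 0.4975 + 31.769 i$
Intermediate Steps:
$D = 3 i \sqrt{111}$ ($D = \sqrt{-999} = 3 i \sqrt{111} \approx 31.607 i$)
$\sqrt{-1009 + D} = \sqrt{-1009 + 3 i \sqrt{111}}$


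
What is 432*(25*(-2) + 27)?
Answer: -9936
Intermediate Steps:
432*(25*(-2) + 27) = 432*(-50 + 27) = 432*(-23) = -9936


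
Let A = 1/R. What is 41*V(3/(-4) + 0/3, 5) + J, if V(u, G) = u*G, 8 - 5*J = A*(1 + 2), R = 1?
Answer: -611/4 ≈ -152.75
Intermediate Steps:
A = 1 (A = 1/1 = 1)
J = 1 (J = 8/5 - (1 + 2)/5 = 8/5 - 3/5 = 8/5 - ⅕*3 = 8/5 - ⅗ = 1)
V(u, G) = G*u
41*V(3/(-4) + 0/3, 5) + J = 41*(5*(3/(-4) + 0/3)) + 1 = 41*(5*(3*(-¼) + 0*(⅓))) + 1 = 41*(5*(-¾ + 0)) + 1 = 41*(5*(-¾)) + 1 = 41*(-15/4) + 1 = -615/4 + 1 = -611/4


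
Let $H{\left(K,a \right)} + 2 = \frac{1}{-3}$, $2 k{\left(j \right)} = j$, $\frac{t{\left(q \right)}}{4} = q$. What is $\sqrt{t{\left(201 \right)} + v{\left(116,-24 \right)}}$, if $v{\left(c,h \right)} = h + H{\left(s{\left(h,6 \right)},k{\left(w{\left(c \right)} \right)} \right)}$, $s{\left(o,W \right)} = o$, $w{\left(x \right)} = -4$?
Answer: $\frac{\sqrt{6999}}{3} \approx 27.887$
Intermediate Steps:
$t{\left(q \right)} = 4 q$
$k{\left(j \right)} = \frac{j}{2}$
$H{\left(K,a \right)} = - \frac{7}{3}$ ($H{\left(K,a \right)} = -2 + \frac{1}{-3} = -2 - \frac{1}{3} = - \frac{7}{3}$)
$v{\left(c,h \right)} = - \frac{7}{3} + h$ ($v{\left(c,h \right)} = h - \frac{7}{3} = - \frac{7}{3} + h$)
$\sqrt{t{\left(201 \right)} + v{\left(116,-24 \right)}} = \sqrt{4 \cdot 201 - \frac{79}{3}} = \sqrt{804 - \frac{79}{3}} = \sqrt{\frac{2333}{3}} = \frac{\sqrt{6999}}{3}$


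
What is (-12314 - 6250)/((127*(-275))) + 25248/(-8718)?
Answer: -119990908/50746025 ≈ -2.3645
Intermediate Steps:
(-12314 - 6250)/((127*(-275))) + 25248/(-8718) = -18564/(-34925) + 25248*(-1/8718) = -18564*(-1/34925) - 4208/1453 = 18564/34925 - 4208/1453 = -119990908/50746025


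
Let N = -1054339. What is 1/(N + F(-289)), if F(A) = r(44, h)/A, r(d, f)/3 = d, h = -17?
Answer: -289/304704103 ≈ -9.4846e-7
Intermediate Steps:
r(d, f) = 3*d
F(A) = 132/A (F(A) = (3*44)/A = 132/A)
1/(N + F(-289)) = 1/(-1054339 + 132/(-289)) = 1/(-1054339 + 132*(-1/289)) = 1/(-1054339 - 132/289) = 1/(-304704103/289) = -289/304704103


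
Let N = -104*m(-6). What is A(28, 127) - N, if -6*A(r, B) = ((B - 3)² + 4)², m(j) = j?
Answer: -118274072/3 ≈ -3.9425e+7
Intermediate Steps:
N = 624 (N = -104*(-6) = 624)
A(r, B) = -(4 + (-3 + B)²)²/6 (A(r, B) = -((B - 3)² + 4)²/6 = -((-3 + B)² + 4)²/6 = -(4 + (-3 + B)²)²/6)
A(28, 127) - N = -(4 + (-3 + 127)²)²/6 - 1*624 = -(4 + 124²)²/6 - 624 = -(4 + 15376)²/6 - 624 = -⅙*15380² - 624 = -⅙*236544400 - 624 = -118272200/3 - 624 = -118274072/3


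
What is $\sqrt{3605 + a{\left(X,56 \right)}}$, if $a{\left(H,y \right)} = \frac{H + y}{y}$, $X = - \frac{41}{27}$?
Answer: $\frac{\sqrt{228993702}}{252} \approx 60.05$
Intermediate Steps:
$X = - \frac{41}{27}$ ($X = \left(-41\right) \frac{1}{27} = - \frac{41}{27} \approx -1.5185$)
$a{\left(H,y \right)} = \frac{H + y}{y}$
$\sqrt{3605 + a{\left(X,56 \right)}} = \sqrt{3605 + \frac{- \frac{41}{27} + 56}{56}} = \sqrt{3605 + \frac{1}{56} \cdot \frac{1471}{27}} = \sqrt{3605 + \frac{1471}{1512}} = \sqrt{\frac{5452231}{1512}} = \frac{\sqrt{228993702}}{252}$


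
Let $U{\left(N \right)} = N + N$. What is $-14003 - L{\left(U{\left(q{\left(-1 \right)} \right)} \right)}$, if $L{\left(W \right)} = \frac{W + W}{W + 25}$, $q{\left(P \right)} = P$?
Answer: $- \frac{322065}{23} \approx -14003.0$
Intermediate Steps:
$U{\left(N \right)} = 2 N$
$L{\left(W \right)} = \frac{2 W}{25 + W}$
$-14003 - L{\left(U{\left(q{\left(-1 \right)} \right)} \right)} = -14003 - \frac{2 \cdot 2 \left(-1\right)}{25 + 2 \left(-1\right)} = -14003 - 2 \left(-2\right) \frac{1}{25 - 2} = -14003 - 2 \left(-2\right) \frac{1}{23} = -14003 - - \frac{4}{23} = -14003 + \frac{4}{23} = - \frac{322065}{23}$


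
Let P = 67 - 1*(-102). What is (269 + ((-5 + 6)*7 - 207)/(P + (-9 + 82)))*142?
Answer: 4607758/121 ≈ 38081.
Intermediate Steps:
P = 169 (P = 67 + 102 = 169)
(269 + ((-5 + 6)*7 - 207)/(P + (-9 + 82)))*142 = (269 + ((-5 + 6)*7 - 207)/(169 + (-9 + 82)))*142 = (269 + (1*7 - 207)/(169 + 73))*142 = (269 + (7 - 207)/242)*142 = (269 - 200*1/242)*142 = (269 - 100/121)*142 = (32449/121)*142 = 4607758/121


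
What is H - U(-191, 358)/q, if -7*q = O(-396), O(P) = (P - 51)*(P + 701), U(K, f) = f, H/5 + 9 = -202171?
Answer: -137821054006/136335 ≈ -1.0109e+6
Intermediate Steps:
H = -1010900 (H = -45 + 5*(-202171) = -45 - 1010855 = -1010900)
O(P) = (-51 + P)*(701 + P)
q = 136335/7 (q = -(-35751 + (-396)**2 + 650*(-396))/7 = -(-35751 + 156816 - 257400)/7 = -1/7*(-136335) = 136335/7 ≈ 19476.)
H - U(-191, 358)/q = -1010900 - 358/136335/7 = -1010900 - 358*7/136335 = -1010900 - 1*2506/136335 = -1010900 - 2506/136335 = -137821054006/136335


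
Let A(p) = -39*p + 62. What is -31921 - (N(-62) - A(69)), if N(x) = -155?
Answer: -34395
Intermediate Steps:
A(p) = 62 - 39*p
-31921 - (N(-62) - A(69)) = -31921 - (-155 - (62 - 39*69)) = -31921 - (-155 - (62 - 2691)) = -31921 - (-155 - 1*(-2629)) = -31921 - (-155 + 2629) = -31921 - 1*2474 = -31921 - 2474 = -34395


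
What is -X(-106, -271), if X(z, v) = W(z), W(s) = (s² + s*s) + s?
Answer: -22366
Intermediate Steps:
W(s) = s + 2*s² (W(s) = (s² + s²) + s = 2*s² + s = s + 2*s²)
X(z, v) = z*(1 + 2*z)
-X(-106, -271) = -(-106)*(1 + 2*(-106)) = -(-106)*(1 - 212) = -(-106)*(-211) = -1*22366 = -22366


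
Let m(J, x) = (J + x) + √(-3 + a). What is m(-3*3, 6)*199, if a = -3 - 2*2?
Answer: -597 + 199*I*√10 ≈ -597.0 + 629.29*I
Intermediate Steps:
a = -7 (a = -3 - 4 = -7)
m(J, x) = J + x + I*√10 (m(J, x) = (J + x) + √(-3 - 7) = (J + x) + √(-10) = (J + x) + I*√10 = J + x + I*√10)
m(-3*3, 6)*199 = (-3*3 + 6 + I*√10)*199 = (-9 + 6 + I*√10)*199 = (-3 + I*√10)*199 = -597 + 199*I*√10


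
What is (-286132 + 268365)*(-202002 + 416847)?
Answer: -3817151115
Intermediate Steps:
(-286132 + 268365)*(-202002 + 416847) = -17767*214845 = -3817151115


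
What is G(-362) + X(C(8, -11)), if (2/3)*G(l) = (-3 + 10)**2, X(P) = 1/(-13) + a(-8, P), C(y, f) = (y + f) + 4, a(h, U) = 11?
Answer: 2195/26 ≈ 84.423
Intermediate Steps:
C(y, f) = 4 + f + y (C(y, f) = (f + y) + 4 = 4 + f + y)
X(P) = 142/13 (X(P) = 1/(-13) + 11 = -1/13 + 11 = 142/13)
G(l) = 147/2 (G(l) = 3*(-3 + 10)**2/2 = (3/2)*7**2 = (3/2)*49 = 147/2)
G(-362) + X(C(8, -11)) = 147/2 + 142/13 = 2195/26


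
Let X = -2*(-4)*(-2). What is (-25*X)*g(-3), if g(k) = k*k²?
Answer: -10800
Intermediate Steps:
g(k) = k³
X = -16 (X = 8*(-2) = -16)
(-25*X)*g(-3) = -25*(-16)*(-3)³ = 400*(-27) = -10800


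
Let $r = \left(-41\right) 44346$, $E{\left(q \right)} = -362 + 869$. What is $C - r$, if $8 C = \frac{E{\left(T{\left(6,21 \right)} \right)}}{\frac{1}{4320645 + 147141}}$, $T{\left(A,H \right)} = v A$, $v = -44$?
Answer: $\frac{1139856495}{4} \approx 2.8496 \cdot 10^{8}$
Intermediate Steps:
$T{\left(A,H \right)} = - 44 A$
$E{\left(q \right)} = 507$
$r = -1818186$
$C = \frac{1132583751}{4}$ ($C = \frac{507 \frac{1}{\frac{1}{4320645 + 147141}}}{8} = \frac{507 \frac{1}{\frac{1}{4467786}}}{8} = \frac{507 \cdot 4467786}{8} = \frac{1}{8} \cdot 2265167502 = \frac{1132583751}{4} \approx 2.8315 \cdot 10^{8}$)
$C - r = \frac{1132583751}{4} - -1818186 = \frac{1132583751}{4} + 1818186 = \frac{1139856495}{4}$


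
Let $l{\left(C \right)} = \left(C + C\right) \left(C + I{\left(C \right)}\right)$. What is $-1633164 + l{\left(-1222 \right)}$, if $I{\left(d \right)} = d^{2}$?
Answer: $-3648232692$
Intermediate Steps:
$l{\left(C \right)} = 2 C \left(C + C^{2}\right)$ ($l{\left(C \right)} = \left(C + C\right) \left(C + C^{2}\right) = 2 C \left(C + C^{2}\right)$)
$-1633164 + l{\left(-1222 \right)} = -1633164 + 2 \left(-1222\right)^{2} \left(1 - 1222\right) = -1633164 + 2 \cdot 1493284 \left(-1221\right) = -1633164 - 3646599528 = -3648232692$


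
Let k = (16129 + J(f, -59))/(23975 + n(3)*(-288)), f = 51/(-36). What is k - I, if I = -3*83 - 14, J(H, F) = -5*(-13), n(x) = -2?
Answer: 6473107/24551 ≈ 263.66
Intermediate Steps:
f = -17/12 (f = 51*(-1/36) = -17/12 ≈ -1.4167)
J(H, F) = 65
I = -263 (I = -249 - 14 = -263)
k = 16194/24551 (k = (16129 + 65)/(23975 - 2*(-288)) = 16194/(23975 + 576) = 16194/24551 ≈ 0.65961)
k - I = 16194/24551 - 1*(-263) = 16194/24551 + 263 = 6473107/24551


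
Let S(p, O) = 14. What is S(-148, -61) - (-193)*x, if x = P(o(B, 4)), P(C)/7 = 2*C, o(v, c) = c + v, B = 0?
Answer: 10822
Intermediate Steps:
P(C) = 14*C (P(C) = 7*(2*C) = 14*C)
x = 56 (x = 14*(4 + 0) = 14*4 = 56)
S(-148, -61) - (-193)*x = 14 - (-193)*56 = 14 - 1*(-10808) = 14 + 10808 = 10822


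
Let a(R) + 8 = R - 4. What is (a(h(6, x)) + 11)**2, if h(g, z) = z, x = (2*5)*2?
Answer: 361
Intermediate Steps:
x = 20 (x = 10*2 = 20)
a(R) = -12 + R (a(R) = -8 + (R - 4) = -8 + (-4 + R) = -12 + R)
(a(h(6, x)) + 11)**2 = ((-12 + 20) + 11)**2 = (8 + 11)**2 = 19**2 = 361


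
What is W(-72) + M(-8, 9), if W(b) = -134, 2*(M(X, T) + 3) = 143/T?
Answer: -2323/18 ≈ -129.06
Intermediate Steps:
M(X, T) = -3 + 143/(2*T) (M(X, T) = -3 + (143/T)/2 = -3 + 143/(2*T))
W(-72) + M(-8, 9) = -134 + (-3 + (143/2)/9) = -134 + (-3 + (143/2)*(⅑)) = -134 + (-3 + 143/18) = -134 + 89/18 = -2323/18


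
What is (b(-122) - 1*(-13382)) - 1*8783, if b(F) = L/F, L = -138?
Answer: 280608/61 ≈ 4600.1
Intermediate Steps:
b(F) = -138/F
(b(-122) - 1*(-13382)) - 1*8783 = (-138/(-122) - 1*(-13382)) - 1*8783 = (-138*(-1/122) + 13382) - 8783 = (69/61 + 13382) - 8783 = 816371/61 - 8783 = 280608/61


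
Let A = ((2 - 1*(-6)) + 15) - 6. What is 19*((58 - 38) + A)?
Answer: 703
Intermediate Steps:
A = 17 (A = ((2 + 6) + 15) - 6 = (8 + 15) - 6 = 23 - 6 = 17)
19*((58 - 38) + A) = 19*((58 - 38) + 17) = 19*(20 + 17) = 19*37 = 703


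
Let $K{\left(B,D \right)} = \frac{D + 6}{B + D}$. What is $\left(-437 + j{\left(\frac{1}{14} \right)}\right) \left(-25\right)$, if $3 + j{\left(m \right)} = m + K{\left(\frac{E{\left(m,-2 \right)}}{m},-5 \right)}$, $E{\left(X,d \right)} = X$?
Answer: $\frac{308125}{28} \approx 11004.0$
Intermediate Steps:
$K{\left(B,D \right)} = \frac{6 + D}{B + D}$
$j{\left(m \right)} = - \frac{13}{4} + m$ ($j{\left(m \right)} = -3 + \left(m + \frac{6 - 5}{\frac{m}{m} - 5}\right) = -3 + \left(m + \frac{1}{1 - 5} \cdot 1\right) = -3 + \left(m + \frac{1}{-4} \cdot 1\right) = -3 + \left(m - \frac{1}{4}\right) = -3 + \left(- \frac{1}{4} + m\right) = - \frac{13}{4} + m$)
$\left(-437 + j{\left(\frac{1}{14} \right)}\right) \left(-25\right) = \left(-437 - \left(\frac{13}{4} - \frac{1}{14}\right)\right) \left(-25\right) = \left(-437 + \left(- \frac{13}{4} + \frac{1}{14}\right)\right) \left(-25\right) = \left(-437 - \frac{89}{28}\right) \left(-25\right) = \left(- \frac{12325}{28}\right) \left(-25\right) = \frac{308125}{28}$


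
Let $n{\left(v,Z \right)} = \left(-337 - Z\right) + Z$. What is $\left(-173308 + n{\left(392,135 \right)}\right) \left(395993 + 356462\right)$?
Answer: $-130660048475$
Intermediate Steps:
$n{\left(v,Z \right)} = -337$
$\left(-173308 + n{\left(392,135 \right)}\right) \left(395993 + 356462\right) = \left(-173308 - 337\right) \left(395993 + 356462\right) = \left(-173645\right) 752455 = -130660048475$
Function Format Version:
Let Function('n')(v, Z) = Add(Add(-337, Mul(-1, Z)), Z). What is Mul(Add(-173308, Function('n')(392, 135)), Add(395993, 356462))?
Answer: -130660048475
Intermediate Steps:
Function('n')(v, Z) = -337
Mul(Add(-173308, Function('n')(392, 135)), Add(395993, 356462)) = Mul(Add(-173308, -337), Add(395993, 356462)) = Mul(-173645, 752455) = -130660048475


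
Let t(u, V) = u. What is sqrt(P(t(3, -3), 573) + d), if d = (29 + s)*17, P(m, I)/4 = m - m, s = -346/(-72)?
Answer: sqrt(20689)/6 ≈ 23.973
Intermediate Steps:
s = 173/36 (s = -346*(-1/72) = 173/36 ≈ 4.8056)
P(m, I) = 0 (P(m, I) = 4*(m - m) = 4*0 = 0)
d = 20689/36 (d = (29 + 173/36)*17 = (1217/36)*17 = 20689/36 ≈ 574.69)
sqrt(P(t(3, -3), 573) + d) = sqrt(0 + 20689/36) = sqrt(20689/36) = sqrt(20689)/6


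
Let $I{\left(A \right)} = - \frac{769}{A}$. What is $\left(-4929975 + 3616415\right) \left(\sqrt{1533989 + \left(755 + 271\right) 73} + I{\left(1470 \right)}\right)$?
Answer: $\frac{101012764}{147} - 1313560 \sqrt{1608887} \approx -1.6655 \cdot 10^{9}$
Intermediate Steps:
$\left(-4929975 + 3616415\right) \left(\sqrt{1533989 + \left(755 + 271\right) 73} + I{\left(1470 \right)}\right) = \left(-4929975 + 3616415\right) \left(\sqrt{1533989 + \left(755 + 271\right) 73} - \frac{769}{1470}\right) = - 1313560 \left(\sqrt{1533989 + 1026 \cdot 73} - \frac{769}{1470}\right) = - 1313560 \left(\sqrt{1533989 + 74898} - \frac{769}{1470}\right) = - 1313560 \left(\sqrt{1608887} - \frac{769}{1470}\right) = - 1313560 \left(- \frac{769}{1470} + \sqrt{1608887}\right) = \frac{101012764}{147} - 1313560 \sqrt{1608887}$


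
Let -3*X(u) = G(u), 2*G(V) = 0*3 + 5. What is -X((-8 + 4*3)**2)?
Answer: 5/6 ≈ 0.83333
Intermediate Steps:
G(V) = 5/2 (G(V) = (0*3 + 5)/2 = (0 + 5)/2 = (1/2)*5 = 5/2)
X(u) = -5/6 (X(u) = -1/3*5/2 = -5/6)
-X((-8 + 4*3)**2) = -1*(-5/6) = 5/6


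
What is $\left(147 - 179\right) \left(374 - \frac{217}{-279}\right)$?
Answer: $- \frac{107936}{9} \approx -11993.0$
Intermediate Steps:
$\left(147 - 179\right) \left(374 - \frac{217}{-279}\right) = - 32 \left(374 - - \frac{7}{9}\right) = - 32 \left(374 + \frac{7}{9}\right) = \left(-32\right) \frac{3373}{9} = - \frac{107936}{9}$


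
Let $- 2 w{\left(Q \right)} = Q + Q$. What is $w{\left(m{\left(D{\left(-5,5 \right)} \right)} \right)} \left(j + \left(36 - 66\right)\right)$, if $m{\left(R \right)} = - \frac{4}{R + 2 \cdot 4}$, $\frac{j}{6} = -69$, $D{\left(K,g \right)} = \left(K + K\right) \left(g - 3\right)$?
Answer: $148$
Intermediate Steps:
$D{\left(K,g \right)} = 2 K \left(-3 + g\right)$
$j = -414$ ($j = 6 \left(-69\right) = -414$)
$m{\left(R \right)} = - \frac{4}{8 + R}$ ($m{\left(R \right)} = - \frac{4}{R + 8} = - \frac{4}{8 + R}$)
$w{\left(Q \right)} = - Q$ ($w{\left(Q \right)} = - \frac{Q + Q}{2} = - \frac{2 Q}{2} = - Q$)
$w{\left(m{\left(D{\left(-5,5 \right)} \right)} \right)} \left(j + \left(36 - 66\right)\right) = - \frac{-4}{8 + 2 \left(-5\right) \left(-3 + 5\right)} \left(-414 + \left(36 - 66\right)\right) = - \frac{-4}{8 + 2 \left(-5\right) 2} \left(-414 + \left(36 - 66\right)\right) = - \frac{-4}{8 - 20} \left(-414 - 30\right) = - \frac{-4}{-12} \left(-444\right) = - \frac{\left(-4\right) \left(-1\right)}{12} \left(-444\right) = \left(-1\right) \frac{1}{3} \left(-444\right) = \left(- \frac{1}{3}\right) \left(-444\right) = 148$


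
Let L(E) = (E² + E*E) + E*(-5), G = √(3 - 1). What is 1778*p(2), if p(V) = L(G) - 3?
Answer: 1778 - 8890*√2 ≈ -10794.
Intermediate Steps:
G = √2 ≈ 1.4142
L(E) = -5*E + 2*E² (L(E) = (E² + E²) - 5*E = 2*E² - 5*E = -5*E + 2*E²)
p(V) = -3 + √2*(-5 + 2*√2) (p(V) = √2*(-5 + 2*√2) - 3 = -3 + √2*(-5 + 2*√2))
1778*p(2) = 1778*(1 - 5*√2) = 1778 - 8890*√2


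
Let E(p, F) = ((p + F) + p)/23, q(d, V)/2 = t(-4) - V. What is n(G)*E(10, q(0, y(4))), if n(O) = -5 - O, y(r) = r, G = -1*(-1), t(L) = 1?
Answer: -84/23 ≈ -3.6522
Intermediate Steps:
G = 1
q(d, V) = 2 - 2*V (q(d, V) = 2*(1 - V) = 2 - 2*V)
E(p, F) = F/23 + 2*p/23 (E(p, F) = ((F + p) + p)*(1/23) = (F + 2*p)*(1/23) = F/23 + 2*p/23)
n(G)*E(10, q(0, y(4))) = (-5 - 1*1)*((2 - 2*4)/23 + (2/23)*10) = (-5 - 1)*((2 - 8)/23 + 20/23) = -6*((1/23)*(-6) + 20/23) = -6*(-6/23 + 20/23) = -6*14/23 = -84/23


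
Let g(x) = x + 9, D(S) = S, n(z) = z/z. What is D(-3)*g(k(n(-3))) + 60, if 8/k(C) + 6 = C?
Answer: 189/5 ≈ 37.800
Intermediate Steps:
n(z) = 1
k(C) = 8/(-6 + C)
g(x) = 9 + x
D(-3)*g(k(n(-3))) + 60 = -3*(9 + 8/(-6 + 1)) + 60 = -3*(9 + 8/(-5)) + 60 = -3*(9 + 8*(-1/5)) + 60 = -3*(9 - 8/5) + 60 = -3*37/5 + 60 = -111/5 + 60 = 189/5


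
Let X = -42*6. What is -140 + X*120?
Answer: -30380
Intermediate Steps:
X = -252
-140 + X*120 = -140 - 252*120 = -140 - 30240 = -30380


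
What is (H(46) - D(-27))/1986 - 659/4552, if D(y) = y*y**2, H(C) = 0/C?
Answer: 14714707/1506712 ≈ 9.7661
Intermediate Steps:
H(C) = 0
D(y) = y**3
(H(46) - D(-27))/1986 - 659/4552 = (0 - 1*(-27)**3)/1986 - 659/4552 = (0 - 1*(-19683))*(1/1986) - 659*1/4552 = (0 + 19683)*(1/1986) - 659/4552 = 19683*(1/1986) - 659/4552 = 6561/662 - 659/4552 = 14714707/1506712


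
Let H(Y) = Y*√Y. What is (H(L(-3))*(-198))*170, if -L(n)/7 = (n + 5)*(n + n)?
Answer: -5654880*√21 ≈ -2.5914e+7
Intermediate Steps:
L(n) = -14*n*(5 + n) (L(n) = -7*(n + 5)*(n + n) = -7*(5 + n)*2*n = -14*n*(5 + n))
H(Y) = Y^(3/2)
(H(L(-3))*(-198))*170 = ((-14*(-3)*(5 - 3))^(3/2)*(-198))*170 = ((-14*(-3)*2)^(3/2)*(-198))*170 = (84^(3/2)*(-198))*170 = ((168*√21)*(-198))*170 = -33264*√21*170 = -5654880*√21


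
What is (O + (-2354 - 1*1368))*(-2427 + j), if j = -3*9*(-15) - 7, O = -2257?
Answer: 12131391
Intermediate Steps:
j = 398 (j = -27*(-15) - 7 = 405 - 7 = 398)
(O + (-2354 - 1*1368))*(-2427 + j) = (-2257 + (-2354 - 1*1368))*(-2427 + 398) = (-2257 + (-2354 - 1368))*(-2029) = (-2257 - 3722)*(-2029) = -5979*(-2029) = 12131391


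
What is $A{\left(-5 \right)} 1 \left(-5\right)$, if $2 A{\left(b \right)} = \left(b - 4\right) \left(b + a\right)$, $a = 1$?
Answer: $-90$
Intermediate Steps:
$A{\left(b \right)} = \frac{\left(1 + b\right) \left(-4 + b\right)}{2}$ ($A{\left(b \right)} = \frac{\left(b - 4\right) \left(b + 1\right)}{2} = \frac{\left(-4 + b\right) \left(1 + b\right)}{2} = \frac{\left(1 + b\right) \left(-4 + b\right)}{2}$)
$A{\left(-5 \right)} 1 \left(-5\right) = \left(-2 + \frac{\left(-5\right)^{2}}{2} - - \frac{15}{2}\right) 1 \left(-5\right) = \left(-2 + \frac{1}{2} \cdot 25 + \frac{15}{2}\right) 1 \left(-5\right) = \left(-2 + \frac{25}{2} + \frac{15}{2}\right) 1 \left(-5\right) = 18 \cdot 1 \left(-5\right) = 18 \left(-5\right) = -90$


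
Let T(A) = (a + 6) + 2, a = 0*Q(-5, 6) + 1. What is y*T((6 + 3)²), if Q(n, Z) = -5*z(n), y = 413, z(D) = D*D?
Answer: 3717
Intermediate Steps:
z(D) = D²
Q(n, Z) = -5*n²
a = 1 (a = 0*(-5*(-5)²) + 1 = 0*(-5*25) + 1 = 0*(-125) + 1 = 0 + 1 = 1)
T(A) = 9 (T(A) = (1 + 6) + 2 = 7 + 2 = 9)
y*T((6 + 3)²) = 413*9 = 3717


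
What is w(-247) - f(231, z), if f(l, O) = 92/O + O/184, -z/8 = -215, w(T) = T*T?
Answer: 603286031/9890 ≈ 61000.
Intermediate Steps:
w(T) = T²
z = 1720 (z = -8*(-215) = 1720)
f(l, O) = 92/O + O/184 (f(l, O) = 92/O + O*(1/184) = 92/O + O/184)
w(-247) - f(231, z) = (-247)² - (92/1720 + (1/184)*1720) = 61009 - (92*(1/1720) + 215/23) = 61009 - (23/430 + 215/23) = 61009 - 1*92979/9890 = 61009 - 92979/9890 = 603286031/9890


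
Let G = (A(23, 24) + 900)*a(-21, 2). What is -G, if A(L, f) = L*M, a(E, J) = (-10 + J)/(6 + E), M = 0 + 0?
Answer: -480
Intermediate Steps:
M = 0
a(E, J) = (-10 + J)/(6 + E)
A(L, f) = 0 (A(L, f) = L*0 = 0)
G = 480 (G = (0 + 900)*((-10 + 2)/(6 - 21)) = 900*(-8/(-15)) = 900*(-1/15*(-8)) = 900*(8/15) = 480)
-G = -1*480 = -480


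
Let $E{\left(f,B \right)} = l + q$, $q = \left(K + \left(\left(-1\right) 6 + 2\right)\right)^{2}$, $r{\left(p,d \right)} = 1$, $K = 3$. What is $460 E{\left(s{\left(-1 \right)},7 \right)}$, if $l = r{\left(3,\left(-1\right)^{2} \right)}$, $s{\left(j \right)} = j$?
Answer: $920$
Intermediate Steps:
$l = 1$
$q = 1$ ($q = \left(3 + \left(\left(-1\right) 6 + 2\right)\right)^{2} = \left(3 + \left(-6 + 2\right)\right)^{2} = \left(3 - 4\right)^{2} = \left(-1\right)^{2} = 1$)
$E{\left(f,B \right)} = 2$ ($E{\left(f,B \right)} = 1 + 1 = 2$)
$460 E{\left(s{\left(-1 \right)},7 \right)} = 460 \cdot 2 = 920$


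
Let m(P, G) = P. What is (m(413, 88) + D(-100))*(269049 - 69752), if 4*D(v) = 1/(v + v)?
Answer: 65847529503/800 ≈ 8.2309e+7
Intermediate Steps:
D(v) = 1/(8*v) (D(v) = 1/(4*(v + v)) = 1/(4*((2*v))) = (1/(2*v))/4 = 1/(8*v))
(m(413, 88) + D(-100))*(269049 - 69752) = (413 + (⅛)/(-100))*(269049 - 69752) = (413 + (⅛)*(-1/100))*199297 = (413 - 1/800)*199297 = (330399/800)*199297 = 65847529503/800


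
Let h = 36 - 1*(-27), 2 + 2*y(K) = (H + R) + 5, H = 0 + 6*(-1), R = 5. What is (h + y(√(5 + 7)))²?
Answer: 4096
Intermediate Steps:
H = -6 (H = 0 - 6 = -6)
y(K) = 1 (y(K) = -1 + ((-6 + 5) + 5)/2 = -1 + (-1 + 5)/2 = -1 + (½)*4 = -1 + 2 = 1)
h = 63 (h = 36 + 27 = 63)
(h + y(√(5 + 7)))² = (63 + 1)² = 64² = 4096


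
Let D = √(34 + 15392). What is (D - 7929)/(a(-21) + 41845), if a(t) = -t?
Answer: -7929/41866 + 3*√1714/41866 ≈ -0.18642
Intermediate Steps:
D = 3*√1714 (D = √15426 = 3*√1714 ≈ 124.20)
(D - 7929)/(a(-21) + 41845) = (3*√1714 - 7929)/(-1*(-21) + 41845) = (-7929 + 3*√1714)/(21 + 41845) = (-7929 + 3*√1714)/41866 = (-7929 + 3*√1714)*(1/41866) = -7929/41866 + 3*√1714/41866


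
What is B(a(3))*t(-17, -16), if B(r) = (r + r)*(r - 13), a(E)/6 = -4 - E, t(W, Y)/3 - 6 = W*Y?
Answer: 3853080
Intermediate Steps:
t(W, Y) = 18 + 3*W*Y (t(W, Y) = 18 + 3*(W*Y) = 18 + 3*W*Y)
a(E) = -24 - 6*E (a(E) = 6*(-4 - E) = -24 - 6*E)
B(r) = 2*r*(-13 + r) (B(r) = (2*r)*(-13 + r) = 2*r*(-13 + r))
B(a(3))*t(-17, -16) = (2*(-24 - 6*3)*(-13 + (-24 - 6*3)))*(18 + 3*(-17)*(-16)) = (2*(-24 - 18)*(-13 + (-24 - 18)))*(18 + 816) = (2*(-42)*(-13 - 42))*834 = (2*(-42)*(-55))*834 = 4620*834 = 3853080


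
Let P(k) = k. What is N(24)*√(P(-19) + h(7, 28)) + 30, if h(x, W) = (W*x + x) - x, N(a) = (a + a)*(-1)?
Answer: 30 - 48*√177 ≈ -608.60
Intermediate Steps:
N(a) = -2*a (N(a) = (2*a)*(-1) = -2*a)
h(x, W) = W*x (h(x, W) = (x + W*x) - x = W*x)
N(24)*√(P(-19) + h(7, 28)) + 30 = (-2*24)*√(-19 + 28*7) + 30 = -48*√(-19 + 196) + 30 = -48*√177 + 30 = 30 - 48*√177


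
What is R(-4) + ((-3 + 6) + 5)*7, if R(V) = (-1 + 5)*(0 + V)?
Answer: 40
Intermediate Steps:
R(V) = 4*V
R(-4) + ((-3 + 6) + 5)*7 = 4*(-4) + ((-3 + 6) + 5)*7 = -16 + (3 + 5)*7 = -16 + 8*7 = -16 + 56 = 40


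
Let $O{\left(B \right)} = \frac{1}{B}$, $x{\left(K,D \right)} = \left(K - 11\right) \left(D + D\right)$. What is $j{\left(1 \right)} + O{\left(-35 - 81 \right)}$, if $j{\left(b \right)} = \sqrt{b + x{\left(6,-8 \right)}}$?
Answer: $\frac{1043}{116} \approx 8.9914$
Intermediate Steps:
$x{\left(K,D \right)} = 2 D \left(-11 + K\right)$ ($x{\left(K,D \right)} = \left(-11 + K\right) 2 D = 2 D \left(-11 + K\right)$)
$j{\left(b \right)} = \sqrt{80 + b}$ ($j{\left(b \right)} = \sqrt{b + 2 \left(-8\right) \left(-11 + 6\right)} = \sqrt{b + 2 \left(-8\right) \left(-5\right)} = \sqrt{b + 80} = \sqrt{80 + b}$)
$j{\left(1 \right)} + O{\left(-35 - 81 \right)} = \sqrt{80 + 1} + \frac{1}{-35 - 81} = \sqrt{81} + \frac{1}{-35 - 81} = 9 + \frac{1}{-116} = 9 - \frac{1}{116} = \frac{1043}{116}$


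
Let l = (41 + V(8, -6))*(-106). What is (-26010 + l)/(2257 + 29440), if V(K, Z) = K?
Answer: -1076/1093 ≈ -0.98445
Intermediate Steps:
l = -5194 (l = (41 + 8)*(-106) = 49*(-106) = -5194)
(-26010 + l)/(2257 + 29440) = (-26010 - 5194)/(2257 + 29440) = -31204/31697 = -31204*1/31697 = -1076/1093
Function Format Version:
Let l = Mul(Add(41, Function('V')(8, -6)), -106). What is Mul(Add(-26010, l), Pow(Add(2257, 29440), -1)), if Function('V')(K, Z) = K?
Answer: Rational(-1076, 1093) ≈ -0.98445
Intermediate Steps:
l = -5194 (l = Mul(Add(41, 8), -106) = Mul(49, -106) = -5194)
Mul(Add(-26010, l), Pow(Add(2257, 29440), -1)) = Mul(Add(-26010, -5194), Pow(Add(2257, 29440), -1)) = Mul(-31204, Pow(31697, -1)) = Mul(-31204, Rational(1, 31697)) = Rational(-1076, 1093)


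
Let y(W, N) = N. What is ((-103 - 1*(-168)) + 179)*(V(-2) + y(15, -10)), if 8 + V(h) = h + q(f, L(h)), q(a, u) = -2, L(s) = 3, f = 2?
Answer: -5368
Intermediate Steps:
V(h) = -10 + h (V(h) = -8 + (h - 2) = -8 + (-2 + h) = -10 + h)
((-103 - 1*(-168)) + 179)*(V(-2) + y(15, -10)) = ((-103 - 1*(-168)) + 179)*((-10 - 2) - 10) = ((-103 + 168) + 179)*(-12 - 10) = (65 + 179)*(-22) = 244*(-22) = -5368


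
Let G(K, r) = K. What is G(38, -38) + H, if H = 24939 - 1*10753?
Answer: 14224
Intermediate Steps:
H = 14186 (H = 24939 - 10753 = 14186)
G(38, -38) + H = 38 + 14186 = 14224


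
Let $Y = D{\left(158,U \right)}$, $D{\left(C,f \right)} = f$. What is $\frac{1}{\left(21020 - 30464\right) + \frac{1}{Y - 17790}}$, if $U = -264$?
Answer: $- \frac{18054}{170501977} \approx -0.00010589$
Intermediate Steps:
$Y = -264$
$\frac{1}{\left(21020 - 30464\right) + \frac{1}{Y - 17790}} = \frac{1}{\left(21020 - 30464\right) + \frac{1}{-264 - 17790}} = \frac{1}{\left(21020 - 30464\right) + \frac{1}{-18054}} = \frac{1}{-9444 - \frac{1}{18054}} = \frac{1}{- \frac{170501977}{18054}} = - \frac{18054}{170501977}$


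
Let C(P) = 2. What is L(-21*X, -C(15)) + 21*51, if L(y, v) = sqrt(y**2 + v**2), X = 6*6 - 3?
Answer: 1071 + sqrt(480253) ≈ 1764.0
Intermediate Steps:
X = 33 (X = 36 - 3 = 33)
L(y, v) = sqrt(v**2 + y**2)
L(-21*X, -C(15)) + 21*51 = sqrt((-1*2)**2 + (-21*33)**2) + 21*51 = sqrt((-2)**2 + (-693)**2) + 1071 = sqrt(4 + 480249) + 1071 = sqrt(480253) + 1071 = 1071 + sqrt(480253)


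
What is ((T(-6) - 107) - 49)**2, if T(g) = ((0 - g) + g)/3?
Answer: 24336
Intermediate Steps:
T(g) = 0 (T(g) = (-g + g)/3 = (1/3)*0 = 0)
((T(-6) - 107) - 49)**2 = ((0 - 107) - 49)**2 = (-107 - 49)**2 = (-156)**2 = 24336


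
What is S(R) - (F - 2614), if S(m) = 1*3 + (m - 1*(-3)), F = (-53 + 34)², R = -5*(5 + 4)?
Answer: 2214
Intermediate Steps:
R = -45 (R = -5*9 = -45)
F = 361 (F = (-19)² = 361)
S(m) = 6 + m (S(m) = 3 + (m + 3) = 3 + (3 + m) = 6 + m)
S(R) - (F - 2614) = (6 - 45) - (361 - 2614) = -39 - 1*(-2253) = -39 + 2253 = 2214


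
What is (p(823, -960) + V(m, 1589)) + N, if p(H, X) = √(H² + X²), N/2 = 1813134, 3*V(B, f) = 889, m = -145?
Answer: 10879693/3 + √1598929 ≈ 3.6278e+6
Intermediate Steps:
V(B, f) = 889/3 (V(B, f) = (⅓)*889 = 889/3)
N = 3626268 (N = 2*1813134 = 3626268)
(p(823, -960) + V(m, 1589)) + N = (√(823² + (-960)²) + 889/3) + 3626268 = (√(677329 + 921600) + 889/3) + 3626268 = (√1598929 + 889/3) + 3626268 = (889/3 + √1598929) + 3626268 = 10879693/3 + √1598929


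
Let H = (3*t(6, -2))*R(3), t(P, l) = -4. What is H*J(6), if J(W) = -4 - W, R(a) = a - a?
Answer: 0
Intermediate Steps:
R(a) = 0
H = 0 (H = (3*(-4))*0 = -12*0 = 0)
H*J(6) = 0*(-4 - 1*6) = 0*(-4 - 6) = 0*(-10) = 0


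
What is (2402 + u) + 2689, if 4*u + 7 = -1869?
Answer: 4622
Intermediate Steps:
u = -469 (u = -7/4 + (¼)*(-1869) = -7/4 - 1869/4 = -469)
(2402 + u) + 2689 = (2402 - 469) + 2689 = 1933 + 2689 = 4622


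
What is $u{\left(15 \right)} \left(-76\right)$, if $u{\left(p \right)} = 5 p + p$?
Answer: $-6840$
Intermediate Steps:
$u{\left(p \right)} = 6 p$
$u{\left(15 \right)} \left(-76\right) = 6 \cdot 15 \left(-76\right) = 90 \left(-76\right) = -6840$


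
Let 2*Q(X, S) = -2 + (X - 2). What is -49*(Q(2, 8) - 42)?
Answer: 2107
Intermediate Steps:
Q(X, S) = -2 + X/2 (Q(X, S) = (-2 + (X - 2))/2 = (-2 + (-2 + X))/2 = (-4 + X)/2 = -2 + X/2)
-49*(Q(2, 8) - 42) = -49*((-2 + (½)*2) - 42) = -49*((-2 + 1) - 42) = -49*(-1 - 42) = -49*(-43) = 2107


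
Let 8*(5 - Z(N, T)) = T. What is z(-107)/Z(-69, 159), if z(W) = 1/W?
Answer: 8/12733 ≈ 0.00062829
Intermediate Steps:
Z(N, T) = 5 - T/8
z(-107)/Z(-69, 159) = 1/((-107)*(5 - ⅛*159)) = -1/(107*(5 - 159/8)) = -1/(107*(-119/8)) = -1/107*(-8/119) = 8/12733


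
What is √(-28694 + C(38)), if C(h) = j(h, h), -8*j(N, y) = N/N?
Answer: I*√459106/4 ≈ 169.39*I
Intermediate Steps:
j(N, y) = -⅛ (j(N, y) = -N/(8*N) = -⅛*1 = -⅛)
C(h) = -⅛
√(-28694 + C(38)) = √(-28694 - ⅛) = √(-229553/8) = I*√459106/4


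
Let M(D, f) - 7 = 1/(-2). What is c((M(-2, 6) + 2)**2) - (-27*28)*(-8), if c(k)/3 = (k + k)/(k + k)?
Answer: -6045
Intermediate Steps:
M(D, f) = 13/2 (M(D, f) = 7 + 1/(-2) = 7 - 1/2 = 13/2)
c(k) = 3 (c(k) = 3*((k + k)/(k + k)) = 3*((2*k)/((2*k))) = 3*((2*k)*(1/(2*k))) = 3*1 = 3)
c((M(-2, 6) + 2)**2) - (-27*28)*(-8) = 3 - (-27*28)*(-8) = 3 - (-756)*(-8) = 3 - 1*6048 = 3 - 6048 = -6045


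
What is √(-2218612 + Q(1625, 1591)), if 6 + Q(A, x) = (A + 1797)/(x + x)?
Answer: I*√5615942867457/1591 ≈ 1489.5*I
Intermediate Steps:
Q(A, x) = -6 + (1797 + A)/(2*x) (Q(A, x) = -6 + (A + 1797)/(x + x) = -6 + (1797 + A)/((2*x)) = -6 + (1797 + A)*(1/(2*x)) = -6 + (1797 + A)/(2*x))
√(-2218612 + Q(1625, 1591)) = √(-2218612 + (½)*(1797 + 1625 - 12*1591)/1591) = √(-2218612 + (½)*(1/1591)*(1797 + 1625 - 19092)) = √(-2218612 + (½)*(1/1591)*(-15670)) = √(-2218612 - 7835/1591) = √(-3529819527/1591) = I*√5615942867457/1591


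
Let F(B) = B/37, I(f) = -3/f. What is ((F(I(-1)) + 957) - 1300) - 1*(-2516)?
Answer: 80404/37 ≈ 2173.1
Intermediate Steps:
F(B) = B/37 (F(B) = B*(1/37) = B/37)
((F(I(-1)) + 957) - 1300) - 1*(-2516) = (((-3/(-1))/37 + 957) - 1300) - 1*(-2516) = (((-3*(-1))/37 + 957) - 1300) + 2516 = (((1/37)*3 + 957) - 1300) + 2516 = ((3/37 + 957) - 1300) + 2516 = (35412/37 - 1300) + 2516 = -12688/37 + 2516 = 80404/37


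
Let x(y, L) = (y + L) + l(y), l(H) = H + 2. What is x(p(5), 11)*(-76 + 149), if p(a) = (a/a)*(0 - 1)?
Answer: 803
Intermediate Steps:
l(H) = 2 + H
p(a) = -1 (p(a) = 1*(-1) = -1)
x(y, L) = 2 + L + 2*y (x(y, L) = (y + L) + (2 + y) = (L + y) + (2 + y) = 2 + L + 2*y)
x(p(5), 11)*(-76 + 149) = (2 + 11 + 2*(-1))*(-76 + 149) = (2 + 11 - 2)*73 = 11*73 = 803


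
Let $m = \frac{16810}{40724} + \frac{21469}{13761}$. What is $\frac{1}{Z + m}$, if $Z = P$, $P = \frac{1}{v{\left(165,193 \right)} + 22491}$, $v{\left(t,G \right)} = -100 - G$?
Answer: $\frac{141361647669}{278900518139} \approx 0.50685$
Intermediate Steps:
$m = \frac{552812983}{280201482}$ ($m = 16810 \cdot \frac{1}{40724} + 21469 \cdot \frac{1}{13761} = \frac{8405}{20362} + \frac{21469}{13761} = \frac{552812983}{280201482} \approx 1.9729$)
$P = \frac{1}{22198}$ ($P = \frac{1}{\left(-100 - 193\right) + 22491} = \frac{1}{-293 + 22491} = \frac{1}{22198} \approx 4.5049 \cdot 10^{-5}$)
$Z = \frac{1}{22198} \approx 4.5049 \cdot 10^{-5}$
$\frac{1}{Z + m} = \frac{1}{\frac{1}{22198} + \frac{552812983}{280201482}} = \frac{1}{\frac{278900518139}{141361647669}} = \frac{141361647669}{278900518139}$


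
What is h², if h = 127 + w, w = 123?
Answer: 62500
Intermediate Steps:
h = 250 (h = 127 + 123 = 250)
h² = 250² = 62500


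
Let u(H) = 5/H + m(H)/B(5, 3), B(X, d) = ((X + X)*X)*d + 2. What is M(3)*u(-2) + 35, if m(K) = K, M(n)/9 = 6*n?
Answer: -14141/38 ≈ -372.13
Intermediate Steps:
M(n) = 54*n (M(n) = 9*(6*n) = 54*n)
B(X, d) = 2 + 2*d*X**2 (B(X, d) = ((2*X)*X)*d + 2 = (2*X**2)*d + 2 = 2*d*X**2 + 2 = 2 + 2*d*X**2)
u(H) = 5/H + H/152 (u(H) = 5/H + H/(2 + 2*3*5**2) = 5/H + H/(2 + 2*3*25) = 5/H + H/(2 + 150) = 5/H + H/152)
M(3)*u(-2) + 35 = (54*3)*(5/(-2) + (1/152)*(-2)) + 35 = 162*(5*(-1/2) - 1/76) + 35 = 162*(-5/2 - 1/76) + 35 = 162*(-191/76) + 35 = -15471/38 + 35 = -14141/38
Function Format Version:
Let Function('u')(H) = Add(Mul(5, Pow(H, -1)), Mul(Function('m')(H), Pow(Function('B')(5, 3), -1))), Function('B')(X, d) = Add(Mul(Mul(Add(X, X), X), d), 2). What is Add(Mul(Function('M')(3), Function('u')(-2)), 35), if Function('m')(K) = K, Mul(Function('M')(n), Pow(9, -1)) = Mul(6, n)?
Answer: Rational(-14141, 38) ≈ -372.13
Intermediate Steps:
Function('M')(n) = Mul(54, n) (Function('M')(n) = Mul(9, Mul(6, n)) = Mul(54, n))
Function('B')(X, d) = Add(2, Mul(2, d, Pow(X, 2))) (Function('B')(X, d) = Add(Mul(Mul(Mul(2, X), X), d), 2) = Add(Mul(Mul(2, Pow(X, 2)), d), 2) = Add(Mul(2, d, Pow(X, 2)), 2) = Add(2, Mul(2, d, Pow(X, 2))))
Function('u')(H) = Add(Mul(5, Pow(H, -1)), Mul(Rational(1, 152), H)) (Function('u')(H) = Add(Mul(5, Pow(H, -1)), Mul(H, Pow(Add(2, Mul(2, 3, Pow(5, 2))), -1))) = Add(Mul(5, Pow(H, -1)), Mul(H, Pow(Add(2, Mul(2, 3, 25)), -1))) = Add(Mul(5, Pow(H, -1)), Mul(H, Pow(Add(2, 150), -1))) = Add(Mul(5, Pow(H, -1)), Mul(H, Pow(152, -1))) = Add(Mul(5, Pow(H, -1)), Mul(H, Rational(1, 152))) = Add(Mul(5, Pow(H, -1)), Mul(Rational(1, 152), H)))
Add(Mul(Function('M')(3), Function('u')(-2)), 35) = Add(Mul(Mul(54, 3), Add(Mul(5, Pow(-2, -1)), Mul(Rational(1, 152), -2))), 35) = Add(Mul(162, Add(Mul(5, Rational(-1, 2)), Rational(-1, 76))), 35) = Add(Mul(162, Add(Rational(-5, 2), Rational(-1, 76))), 35) = Add(Mul(162, Rational(-191, 76)), 35) = Add(Rational(-15471, 38), 35) = Rational(-14141, 38)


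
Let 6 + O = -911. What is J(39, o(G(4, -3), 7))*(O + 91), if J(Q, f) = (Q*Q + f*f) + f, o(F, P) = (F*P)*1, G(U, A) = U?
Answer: -1927058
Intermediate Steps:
O = -917 (O = -6 - 911 = -917)
o(F, P) = F*P
J(Q, f) = f + Q² + f² (J(Q, f) = (Q² + f²) + f = f + Q² + f²)
J(39, o(G(4, -3), 7))*(O + 91) = (4*7 + 39² + (4*7)²)*(-917 + 91) = (28 + 1521 + 28²)*(-826) = (28 + 1521 + 784)*(-826) = 2333*(-826) = -1927058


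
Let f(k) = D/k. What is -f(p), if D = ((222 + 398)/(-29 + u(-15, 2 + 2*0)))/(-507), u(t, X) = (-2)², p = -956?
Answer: 31/605865 ≈ 5.1167e-5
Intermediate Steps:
u(t, X) = 4
D = 124/2535 (D = ((222 + 398)/(-29 + 4))/(-507) = (620/(-25))*(-1/507) = (620*(-1/25))*(-1/507) = -124/5*(-1/507) = 124/2535 ≈ 0.048915)
f(k) = 124/(2535*k)
-f(p) = -124/(2535*(-956)) = -124*(-1)/(2535*956) = -1*(-31/605865) = 31/605865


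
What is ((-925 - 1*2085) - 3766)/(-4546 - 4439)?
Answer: 6776/8985 ≈ 0.75415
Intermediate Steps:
((-925 - 1*2085) - 3766)/(-4546 - 4439) = ((-925 - 2085) - 3766)/(-8985) = (-3010 - 3766)*(-1/8985) = -6776*(-1/8985) = 6776/8985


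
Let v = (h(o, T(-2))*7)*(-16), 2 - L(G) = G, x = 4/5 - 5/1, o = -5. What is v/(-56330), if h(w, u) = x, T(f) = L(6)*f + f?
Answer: -1176/140825 ≈ -0.0083508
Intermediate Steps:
x = -21/5 (x = 4*(1/5) - 5*1 = 4/5 - 5 = -21/5 ≈ -4.2000)
L(G) = 2 - G
T(f) = -3*f (T(f) = (2 - 1*6)*f + f = (2 - 6)*f + f = -4*f + f = -3*f)
h(w, u) = -21/5
v = 2352/5 (v = -21/5*7*(-16) = -147/5*(-16) = 2352/5 ≈ 470.40)
v/(-56330) = (2352/5)/(-56330) = (2352/5)*(-1/56330) = -1176/140825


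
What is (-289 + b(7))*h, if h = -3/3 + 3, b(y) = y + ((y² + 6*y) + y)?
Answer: -368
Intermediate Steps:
b(y) = y² + 8*y (b(y) = y + (y² + 7*y) = y² + 8*y)
h = 2 (h = -3*⅓ + 3 = -1 + 3 = 2)
(-289 + b(7))*h = (-289 + 7*(8 + 7))*2 = (-289 + 7*15)*2 = (-289 + 105)*2 = -184*2 = -368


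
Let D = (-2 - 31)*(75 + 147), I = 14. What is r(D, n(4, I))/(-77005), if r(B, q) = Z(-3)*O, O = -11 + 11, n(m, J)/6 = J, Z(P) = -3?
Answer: 0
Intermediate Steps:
n(m, J) = 6*J
O = 0
D = -7326 (D = -33*222 = -7326)
r(B, q) = 0 (r(B, q) = -3*0 = 0)
r(D, n(4, I))/(-77005) = 0/(-77005) = 0*(-1/77005) = 0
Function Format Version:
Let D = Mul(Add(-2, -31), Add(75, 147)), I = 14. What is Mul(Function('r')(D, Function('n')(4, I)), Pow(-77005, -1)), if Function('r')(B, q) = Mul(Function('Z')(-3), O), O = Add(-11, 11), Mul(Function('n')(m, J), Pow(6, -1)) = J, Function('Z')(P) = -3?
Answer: 0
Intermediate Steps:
Function('n')(m, J) = Mul(6, J)
O = 0
D = -7326 (D = Mul(-33, 222) = -7326)
Function('r')(B, q) = 0 (Function('r')(B, q) = Mul(-3, 0) = 0)
Mul(Function('r')(D, Function('n')(4, I)), Pow(-77005, -1)) = Mul(0, Pow(-77005, -1)) = Mul(0, Rational(-1, 77005)) = 0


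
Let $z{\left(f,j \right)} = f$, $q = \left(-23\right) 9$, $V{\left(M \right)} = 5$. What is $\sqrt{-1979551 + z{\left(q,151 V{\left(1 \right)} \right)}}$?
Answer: $i \sqrt{1979758} \approx 1407.0 i$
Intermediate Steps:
$q = -207$
$\sqrt{-1979551 + z{\left(q,151 V{\left(1 \right)} \right)}} = \sqrt{-1979551 - 207} = \sqrt{-1979758} = i \sqrt{1979758}$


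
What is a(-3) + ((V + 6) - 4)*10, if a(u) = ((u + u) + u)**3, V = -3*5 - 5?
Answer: -909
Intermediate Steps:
V = -20 (V = -15 - 5 = -20)
a(u) = 27*u**3 (a(u) = (2*u + u)**3 = (3*u)**3 = 27*u**3)
a(-3) + ((V + 6) - 4)*10 = 27*(-3)**3 + ((-20 + 6) - 4)*10 = 27*(-27) + (-14 - 4)*10 = -729 - 18*10 = -729 - 180 = -909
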